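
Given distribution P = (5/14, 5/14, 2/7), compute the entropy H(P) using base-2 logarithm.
1.5774 bits

Shannon entropy is H(X) = -Σ p(x) log p(x).

For P = (5/14, 5/14, 2/7):
H = -5/14 × log_2(5/14) -5/14 × log_2(5/14) -2/7 × log_2(2/7)
H = 1.5774 bits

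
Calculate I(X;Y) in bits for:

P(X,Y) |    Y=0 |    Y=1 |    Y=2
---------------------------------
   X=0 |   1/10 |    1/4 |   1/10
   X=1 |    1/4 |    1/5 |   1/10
0.0447 bits

Mutual information: I(X;Y) = H(X) + H(Y) - H(X,Y)

Marginals:
P(X) = (9/20, 11/20), H(X) = 0.9928 bits
P(Y) = (7/20, 9/20, 1/5), H(Y) = 1.5129 bits

Joint entropy: H(X,Y) = 2.4610 bits

I(X;Y) = 0.9928 + 1.5129 - 2.4610 = 0.0447 bits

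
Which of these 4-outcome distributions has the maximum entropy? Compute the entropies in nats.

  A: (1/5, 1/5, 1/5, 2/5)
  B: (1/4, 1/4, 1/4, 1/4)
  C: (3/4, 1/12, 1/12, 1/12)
B

For a discrete distribution over n outcomes, entropy is maximized by the uniform distribution.

Computing entropies:
H(A) = 1.3322 nats
H(B) = 1.3863 nats
H(C) = 0.8370 nats

The uniform distribution (where all probabilities equal 1/4) achieves the maximum entropy of log_e(4) = 1.3863 nats.

Distribution B has the highest entropy.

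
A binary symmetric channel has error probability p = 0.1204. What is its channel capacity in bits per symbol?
0.4695 bits

For a binary symmetric channel (BSC) with error probability p:
Capacity C = 1 - H(p) bits per symbol

where H(p) = -p log₂(p) - (1-p) log₂(1-p) is the binary entropy function.

H(0.1204) = 0.5305 bits
C = 1 - 0.5305 = 0.4695 bits per symbol

This means we can reliably transmit up to 0.4695 bits of information per channel use.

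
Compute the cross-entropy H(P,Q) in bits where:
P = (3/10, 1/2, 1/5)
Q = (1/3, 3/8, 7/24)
1.5385 bits

Cross-entropy: H(P,Q) = -Σ p(x) log q(x)

Alternatively: H(P,Q) = H(P) + D_KL(P||Q)
H(P) = 1.4855 bits
D_KL(P||Q) = 0.0531 bits

H(P,Q) = 1.4855 + 0.0531 = 1.5385 bits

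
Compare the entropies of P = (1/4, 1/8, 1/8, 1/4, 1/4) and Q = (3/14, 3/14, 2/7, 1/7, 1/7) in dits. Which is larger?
Q

Computing entropies in dits:
H(P) = 0.6773
H(Q) = 0.6836

Distribution Q has higher entropy.

Intuition: The distribution closer to uniform (more spread out) has higher entropy.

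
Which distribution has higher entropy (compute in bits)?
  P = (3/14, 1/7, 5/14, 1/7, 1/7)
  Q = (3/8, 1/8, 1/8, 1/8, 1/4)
P

Computing entropies in bits:
H(P) = 2.2099
H(Q) = 2.1556

Distribution P has higher entropy.

Intuition: The distribution closer to uniform (more spread out) has higher entropy.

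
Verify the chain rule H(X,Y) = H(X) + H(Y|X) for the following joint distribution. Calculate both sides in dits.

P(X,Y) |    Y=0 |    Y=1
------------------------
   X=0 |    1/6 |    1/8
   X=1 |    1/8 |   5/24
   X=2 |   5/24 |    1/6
H(X,Y) = 0.7690, H(X) = 0.4749, H(Y|X) = 0.2942 (all in dits)

Chain rule: H(X,Y) = H(X) + H(Y|X)

Left side — joint entropy directly:
H(X,Y) = -Σ p(x,y) log p(x,y) = 0.7690 dits

Right side — compute H(Y|X) from the conditional distributions:
P(X) = (7/24, 1/3, 3/8), so H(X) = 0.4749 dits
H(Y|X) = Σ_x P(X=x) · H(Y|X=x):
  P(Y|X=0) = (4/7, 3/7), H(Y|X=0) = 0.2966, weight P(X=0) = 7/24
  P(Y|X=1) = (3/8, 5/8), H(Y|X=1) = 0.2873, weight P(X=1) = 1/3
  P(Y|X=2) = (5/9, 4/9), H(Y|X=2) = 0.2983, weight P(X=2) = 3/8
H(Y|X) = 0.2942 dits

H(X) + H(Y|X) = 0.4749 + 0.2942 = 0.7690 dits

Both sides equal 0.7690 dits. ✓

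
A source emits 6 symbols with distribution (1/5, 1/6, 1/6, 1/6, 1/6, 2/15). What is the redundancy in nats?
0.0067 nats

Redundancy measures how far a source is from maximum entropy:
R = H_max - H(X)

Maximum entropy for 6 symbols: H_max = log_e(6) = 1.7918 nats
Actual entropy: H(X) = 1.7850 nats
Redundancy: R = 1.7918 - 1.7850 = 0.0067 nats

This redundancy represents potential for compression: the source could be compressed by 0.0067 nats per symbol.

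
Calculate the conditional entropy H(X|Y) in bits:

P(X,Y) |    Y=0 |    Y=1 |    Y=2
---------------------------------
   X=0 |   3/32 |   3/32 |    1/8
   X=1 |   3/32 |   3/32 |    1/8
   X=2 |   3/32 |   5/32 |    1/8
1.5693 bits

Using the chain rule: H(X|Y) = H(X,Y) - H(Y)

First, compute H(X,Y) = 3.1442 bits

Marginal P(Y) = (9/32, 11/32, 3/8)
H(Y) = 1.5749 bits

H(X|Y) = H(X,Y) - H(Y) = 3.1442 - 1.5749 = 1.5693 bits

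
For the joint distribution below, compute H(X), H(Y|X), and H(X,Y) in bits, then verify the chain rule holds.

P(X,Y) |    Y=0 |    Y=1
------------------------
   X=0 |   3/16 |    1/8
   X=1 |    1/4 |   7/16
H(X,Y) = 1.8496, H(X) = 0.8960, H(Y|X) = 0.9536 (all in bits)

Chain rule: H(X,Y) = H(X) + H(Y|X)

Left side — joint entropy directly:
H(X,Y) = -Σ p(x,y) log p(x,y) = 1.8496 bits

Right side — compute H(Y|X) from the conditional distributions:
P(X) = (5/16, 11/16), so H(X) = 0.8960 bits
H(Y|X) = Σ_x P(X=x) · H(Y|X=x):
  P(Y|X=0) = (3/5, 2/5), H(Y|X=0) = 0.9710, weight P(X=0) = 5/16
  P(Y|X=1) = (4/11, 7/11), H(Y|X=1) = 0.9457, weight P(X=1) = 11/16
H(Y|X) = 0.9536 bits

H(X) + H(Y|X) = 0.8960 + 0.9536 = 1.8496 bits

Both sides equal 1.8496 bits. ✓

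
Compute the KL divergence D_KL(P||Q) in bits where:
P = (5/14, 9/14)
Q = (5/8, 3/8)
0.2115 bits

KL divergence: D_KL(P||Q) = Σ p(x) log(p(x)/q(x))

Computing term by term:
  x=0: 5/14 × log_2[(5/14)/(5/8)] = 5/14 × -0.8074 = -0.2883
  x=1: 9/14 × log_2[(9/14)/(3/8)] = 9/14 × 0.7776 = 0.4999

D_KL(P||Q) = 0.2115 bits

Note: KL divergence is always non-negative and equals 0 iff P = Q.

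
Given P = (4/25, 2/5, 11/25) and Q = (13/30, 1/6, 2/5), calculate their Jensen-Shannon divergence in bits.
0.0836 bits

Jensen-Shannon divergence is:
JSD(P||Q) = 0.5 × D_KL(P||M) + 0.5 × D_KL(Q||M)
where M = 0.5 × (P + Q) is the mixture distribution.

M = 0.5 × (4/25, 2/5, 11/25) + 0.5 × (13/30, 1/6, 2/5) = (0.296667, 0.283333, 0.42)

D_KL(P||M) = 0.0860 bits
D_KL(Q||M) = 0.0811 bits

JSD(P||Q) = 0.5 × 0.0860 + 0.5 × 0.0811 = 0.0836 bits

Unlike KL divergence, JSD is symmetric and bounded: 0 ≤ JSD ≤ log(2).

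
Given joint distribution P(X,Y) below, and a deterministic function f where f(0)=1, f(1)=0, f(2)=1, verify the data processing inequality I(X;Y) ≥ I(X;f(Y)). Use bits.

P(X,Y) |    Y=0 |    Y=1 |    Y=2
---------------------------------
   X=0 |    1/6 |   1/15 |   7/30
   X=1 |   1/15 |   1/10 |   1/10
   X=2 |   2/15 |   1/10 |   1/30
I(X;Y) = 0.1107, I(X;f(Y)) = 0.0515, inequality holds: 0.1107 ≥ 0.0515

Data Processing Inequality: For any Markov chain X → Y → Z, we have I(X;Y) ≥ I(X;Z).

Here Z = f(Y) is a deterministic function of Y, forming X → Y → Z.

Original I(X;Y) = 0.1107 bits

After applying f:
P(X,Z) where Z=f(Y):
- P(X,Z=0) = P(X,Y=1)
- P(X,Z=1) = P(X,Y=0) + P(X,Y=2)

I(X;Z) = I(X;f(Y)) = 0.0515 bits

Verification: 0.1107 ≥ 0.0515 ✓

Information cannot be created by processing; the function f can only lose information about X.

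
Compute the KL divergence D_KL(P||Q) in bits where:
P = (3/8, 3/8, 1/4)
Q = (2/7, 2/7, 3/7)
0.0998 bits

KL divergence: D_KL(P||Q) = Σ p(x) log(p(x)/q(x))

Computing term by term:
  x=0: 3/8 × log_2[(3/8)/(2/7)] = 3/8 × 0.3923 = 0.1471
  x=1: 3/8 × log_2[(3/8)/(2/7)] = 3/8 × 0.3923 = 0.1471
  x=2: 1/4 × log_2[(1/4)/(3/7)] = 1/4 × -0.7776 = -0.1944

D_KL(P||Q) = 0.0998 bits

Note: KL divergence is always non-negative and equals 0 iff P = Q.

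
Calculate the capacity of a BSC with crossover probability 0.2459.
0.1953 bits

For a binary symmetric channel (BSC) with error probability p:
Capacity C = 1 - H(p) bits per symbol

where H(p) = -p log₂(p) - (1-p) log₂(1-p) is the binary entropy function.

H(0.2459) = 0.8047 bits
C = 1 - 0.8047 = 0.1953 bits per symbol

This means we can reliably transmit up to 0.1953 bits of information per channel use.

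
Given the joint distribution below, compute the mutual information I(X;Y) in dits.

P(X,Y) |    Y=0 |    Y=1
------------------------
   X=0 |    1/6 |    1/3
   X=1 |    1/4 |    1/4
0.0062 dits

Mutual information: I(X;Y) = H(X) + H(Y) - H(X,Y)

Marginals:
P(X) = (1/2, 1/2), H(X) = 0.3010 dits
P(Y) = (5/12, 7/12), H(Y) = 0.2950 dits

Joint entropy: H(X,Y) = 0.5898 dits

I(X;Y) = 0.3010 + 0.2950 - 0.5898 = 0.0062 dits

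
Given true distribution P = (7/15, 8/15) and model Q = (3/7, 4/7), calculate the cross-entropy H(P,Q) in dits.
0.3013 dits

Cross-entropy: H(P,Q) = -Σ p(x) log q(x)

Alternatively: H(P,Q) = H(P) + D_KL(P||Q)
H(P) = 0.3001 dits
D_KL(P||Q) = 0.0013 dits

H(P,Q) = 0.3001 + 0.0013 = 0.3013 dits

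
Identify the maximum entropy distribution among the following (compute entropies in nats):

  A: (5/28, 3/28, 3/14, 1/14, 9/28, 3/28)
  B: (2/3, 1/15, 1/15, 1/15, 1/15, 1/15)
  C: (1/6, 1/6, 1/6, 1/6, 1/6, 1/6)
C

For a discrete distribution over n outcomes, entropy is maximized by the uniform distribution.

Computing entropies:
H(A) = 1.6697 nats
H(B) = 1.1730 nats
H(C) = 1.7918 nats

The uniform distribution (where all probabilities equal 1/6) achieves the maximum entropy of log_e(6) = 1.7918 nats.

Distribution C has the highest entropy.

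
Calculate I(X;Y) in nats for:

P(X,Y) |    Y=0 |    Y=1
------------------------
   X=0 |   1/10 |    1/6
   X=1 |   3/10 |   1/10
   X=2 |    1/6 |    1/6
0.0518 nats

Mutual information: I(X;Y) = H(X) + H(Y) - H(X,Y)

Marginals:
P(X) = (4/15, 2/5, 1/3), H(X) = 1.0852 nats
P(Y) = (17/30, 13/30), H(Y) = 0.6842 nats

Joint entropy: H(X,Y) = 1.7176 nats

I(X;Y) = 1.0852 + 0.6842 - 1.7176 = 0.0518 nats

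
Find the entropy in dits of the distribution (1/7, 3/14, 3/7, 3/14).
0.5651 dits

Shannon entropy is H(X) = -Σ p(x) log p(x).

For P = (1/7, 3/14, 3/7, 3/14):
H = -1/7 × log_10(1/7) -3/14 × log_10(3/14) -3/7 × log_10(3/7) -3/14 × log_10(3/14)
H = 0.5651 dits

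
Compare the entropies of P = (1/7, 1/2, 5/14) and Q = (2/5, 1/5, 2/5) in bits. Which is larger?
Q

Computing entropies in bits:
H(P) = 1.4316
H(Q) = 1.5219

Distribution Q has higher entropy.

Intuition: The distribution closer to uniform (more spread out) has higher entropy.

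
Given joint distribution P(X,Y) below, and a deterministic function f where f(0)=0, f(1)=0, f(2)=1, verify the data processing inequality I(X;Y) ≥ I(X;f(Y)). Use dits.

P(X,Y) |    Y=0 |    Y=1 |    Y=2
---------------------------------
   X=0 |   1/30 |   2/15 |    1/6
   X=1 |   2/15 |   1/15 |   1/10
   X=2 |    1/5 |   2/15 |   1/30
I(X;Y) = 0.0550, I(X;f(Y)) = 0.0335, inequality holds: 0.0550 ≥ 0.0335

Data Processing Inequality: For any Markov chain X → Y → Z, we have I(X;Y) ≥ I(X;Z).

Here Z = f(Y) is a deterministic function of Y, forming X → Y → Z.

Original I(X;Y) = 0.0550 dits

After applying f:
P(X,Z) where Z=f(Y):
- P(X,Z=0) = P(X,Y=0) + P(X,Y=1)
- P(X,Z=1) = P(X,Y=2)

I(X;Z) = I(X;f(Y)) = 0.0335 dits

Verification: 0.0550 ≥ 0.0335 ✓

Information cannot be created by processing; the function f can only lose information about X.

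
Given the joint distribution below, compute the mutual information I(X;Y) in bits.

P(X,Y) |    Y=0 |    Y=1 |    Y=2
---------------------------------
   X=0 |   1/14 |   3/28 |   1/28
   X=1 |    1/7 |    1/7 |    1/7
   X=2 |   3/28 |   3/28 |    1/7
0.0301 bits

Mutual information: I(X;Y) = H(X) + H(Y) - H(X,Y)

Marginals:
P(X) = (3/14, 3/7, 5/14), H(X) = 1.5306 bits
P(Y) = (9/28, 5/14, 9/28), H(Y) = 1.5831 bits

Joint entropy: H(X,Y) = 3.0836 bits

I(X;Y) = 1.5306 + 1.5831 - 3.0836 = 0.0301 bits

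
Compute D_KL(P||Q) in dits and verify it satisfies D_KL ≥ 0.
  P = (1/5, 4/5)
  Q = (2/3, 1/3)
0.1996 dits

KL divergence satisfies the Gibbs inequality: D_KL(P||Q) ≥ 0 for all distributions P, Q.

D_KL(P||Q) = Σ p(x) log(p(x)/q(x))
Term by term:
  x=0: 1/5 × log_10[(1/5)/(2/3)] = -0.1046
  x=1: 4/5 × log_10[(4/5)/(1/3)] = 0.3042
D_KL(P||Q) = 0.1996 dits

D_KL(P||Q) = 0.1996 ≥ 0 ✓

This non-negativity is a fundamental property: relative entropy cannot be negative because it measures how different Q is from P.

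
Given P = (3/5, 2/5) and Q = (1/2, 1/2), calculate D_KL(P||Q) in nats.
0.0201 nats

KL divergence: D_KL(P||Q) = Σ p(x) log(p(x)/q(x))

Computing term by term:
  x=0: 3/5 × log_e[(3/5)/(1/2)] = 3/5 × 0.1823 = 0.1094
  x=1: 2/5 × log_e[(2/5)/(1/2)] = 2/5 × -0.2231 = -0.0893

D_KL(P||Q) = 0.0201 nats

Note: KL divergence is always non-negative and equals 0 iff P = Q.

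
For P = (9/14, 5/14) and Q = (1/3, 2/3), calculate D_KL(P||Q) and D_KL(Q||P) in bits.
D_KL(P||Q) = 0.2875, D_KL(Q||P) = 0.2845

KL divergence is not symmetric: D_KL(P||Q) ≠ D_KL(Q||P) in general.

D_KL(P||Q) = 0.2875 bits
D_KL(Q||P) = 0.2845 bits

No, they are not equal!

This asymmetry is why KL divergence is not a true distance metric.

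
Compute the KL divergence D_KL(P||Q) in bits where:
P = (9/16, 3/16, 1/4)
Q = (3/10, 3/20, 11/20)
0.2861 bits

KL divergence: D_KL(P||Q) = Σ p(x) log(p(x)/q(x))

Computing term by term:
  x=0: 9/16 × log_2[(9/16)/(3/10)] = 9/16 × 0.9069 = 0.5101
  x=1: 3/16 × log_2[(3/16)/(3/20)] = 3/16 × 0.3219 = 0.0604
  x=2: 1/4 × log_2[(1/4)/(11/20)] = 1/4 × -1.1375 = -0.2844

D_KL(P||Q) = 0.2861 bits

Note: KL divergence is always non-negative and equals 0 iff P = Q.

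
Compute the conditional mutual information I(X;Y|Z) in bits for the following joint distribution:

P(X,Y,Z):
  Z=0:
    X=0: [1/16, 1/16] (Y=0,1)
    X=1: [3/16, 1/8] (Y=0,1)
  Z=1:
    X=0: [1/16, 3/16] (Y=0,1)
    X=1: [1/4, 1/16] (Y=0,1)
0.1317 bits

Conditional mutual information: I(X;Y|Z) = H(X|Z) + H(Y|Z) - H(X,Y|Z)

H(Z) = 0.9887
H(X,Z) = 1.9238 → H(X|Z) = 0.9351
H(Y,Z) = 1.9772 → H(Y|Z) = 0.9885
H(X,Y,Z) = 2.7806 → H(X,Y|Z) = 1.7919

I(X;Y|Z) = 0.9351 + 0.9885 - 1.7919 = 0.1317 bits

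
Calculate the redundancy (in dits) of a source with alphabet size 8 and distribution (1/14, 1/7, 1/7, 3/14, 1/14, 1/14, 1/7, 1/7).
0.0312 dits

Redundancy measures how far a source is from maximum entropy:
R = H_max - H(X)

Maximum entropy for 8 symbols: H_max = log_10(8) = 0.9031 dits
Actual entropy: H(X) = 0.8719 dits
Redundancy: R = 0.9031 - 0.8719 = 0.0312 dits

This redundancy represents potential for compression: the source could be compressed by 0.0312 dits per symbol.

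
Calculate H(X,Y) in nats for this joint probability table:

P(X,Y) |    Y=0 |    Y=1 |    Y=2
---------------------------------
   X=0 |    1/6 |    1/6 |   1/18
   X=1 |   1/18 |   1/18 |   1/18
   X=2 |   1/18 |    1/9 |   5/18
2.0001 nats

Joint entropy is H(X,Y) = -Σ_{x,y} p(x,y) log p(x,y).

Summing over all non-zero entries:
H(X,Y) = -[1/6·log_e(1/6) + 1/6·log_e(1/6) + 1/18·log_e(1/18) + 1/18·log_e(1/18) + 1/18·log_e(1/18) + 1/18·log_e(1/18) + 1/18·log_e(1/18) + 1/9·log_e(1/9) + 5/18·log_e(5/18)]
H(X,Y) = 2.0001 nats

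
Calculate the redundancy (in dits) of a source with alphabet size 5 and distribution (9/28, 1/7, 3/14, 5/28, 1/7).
0.0221 dits

Redundancy measures how far a source is from maximum entropy:
R = H_max - H(X)

Maximum entropy for 5 symbols: H_max = log_10(5) = 0.6990 dits
Actual entropy: H(X) = 0.6769 dits
Redundancy: R = 0.6990 - 0.6769 = 0.0221 dits

This redundancy represents potential for compression: the source could be compressed by 0.0221 dits per symbol.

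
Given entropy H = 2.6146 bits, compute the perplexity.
6.1245

Perplexity is 2^H (or exp(H) for natural log).

H = 2.6146 bits
Perplexity = 2^2.6146 = 6.1245

Interpretation: The model's uncertainty is equivalent to choosing uniformly among 6.1 options.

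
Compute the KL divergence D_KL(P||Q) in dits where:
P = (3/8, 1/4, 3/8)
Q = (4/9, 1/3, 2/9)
0.0263 dits

KL divergence: D_KL(P||Q) = Σ p(x) log(p(x)/q(x))

Computing term by term:
  x=0: 3/8 × log_10[(3/8)/(4/9)] = 3/8 × -0.0738 = -0.0277
  x=1: 1/4 × log_10[(1/4)/(1/3)] = 1/4 × -0.1249 = -0.0312
  x=2: 3/8 × log_10[(3/8)/(2/9)] = 3/8 × 0.2272 = 0.0852

D_KL(P||Q) = 0.0263 dits

Note: KL divergence is always non-negative and equals 0 iff P = Q.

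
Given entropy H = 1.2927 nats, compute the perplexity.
3.6426

Perplexity is e^H (or exp(H) for natural log).

H = 1.2927 nats
Perplexity = e^1.2927 = 3.6426

Interpretation: The model's uncertainty is equivalent to choosing uniformly among 3.6 options.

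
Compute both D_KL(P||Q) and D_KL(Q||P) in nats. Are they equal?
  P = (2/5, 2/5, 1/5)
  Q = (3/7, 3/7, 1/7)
D_KL(P||Q) = 0.0121, D_KL(Q||P) = 0.0111

KL divergence is not symmetric: D_KL(P||Q) ≠ D_KL(Q||P) in general.

D_KL(P||Q) = 0.0121 nats
D_KL(Q||P) = 0.0111 nats

No, they are not equal!

This asymmetry is why KL divergence is not a true distance metric.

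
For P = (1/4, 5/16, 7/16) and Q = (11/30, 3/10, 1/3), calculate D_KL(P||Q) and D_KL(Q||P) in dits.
D_KL(P||Q) = 0.0156, D_KL(Q||P) = 0.0163

KL divergence is not symmetric: D_KL(P||Q) ≠ D_KL(Q||P) in general.

D_KL(P||Q) = 0.0156 dits
D_KL(Q||P) = 0.0163 dits

No, they are not equal!

This asymmetry is why KL divergence is not a true distance metric.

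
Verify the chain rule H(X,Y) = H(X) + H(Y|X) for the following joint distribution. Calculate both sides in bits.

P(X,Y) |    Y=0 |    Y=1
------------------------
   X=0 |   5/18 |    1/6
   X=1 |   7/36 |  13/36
H(X,Y) = 1.9342, H(X) = 0.9911, H(Y|X) = 0.9431 (all in bits)

Chain rule: H(X,Y) = H(X) + H(Y|X)

Left side — joint entropy directly:
H(X,Y) = -Σ p(x,y) log p(x,y) = 1.9342 bits

Right side — compute H(Y|X) from the conditional distributions:
P(X) = (4/9, 5/9), so H(X) = 0.9911 bits
H(Y|X) = Σ_x P(X=x) · H(Y|X=x):
  P(Y|X=0) = (5/8, 3/8), H(Y|X=0) = 0.9544, weight P(X=0) = 4/9
  P(Y|X=1) = (7/20, 13/20), H(Y|X=1) = 0.9341, weight P(X=1) = 5/9
H(Y|X) = 0.9431 bits

H(X) + H(Y|X) = 0.9911 + 0.9431 = 1.9342 bits

Both sides equal 1.9342 bits. ✓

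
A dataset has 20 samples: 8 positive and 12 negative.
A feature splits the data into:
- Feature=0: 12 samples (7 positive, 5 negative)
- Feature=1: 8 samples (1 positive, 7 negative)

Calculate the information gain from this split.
0.1656 bits

Information Gain = H(Y) - H(Y|Feature)

Before split:
P(positive) = 8/20 = 0.4000
H(Y) = 0.9710 bits

After split:
Feature=0: H = 0.9799 bits (weight = 12/20)
Feature=1: H = 0.5436 bits (weight = 8/20)
H(Y|Feature) = (12/20)×0.9799 + (8/20)×0.5436 = 0.8053 bits

Information Gain = 0.9710 - 0.8053 = 0.1656 bits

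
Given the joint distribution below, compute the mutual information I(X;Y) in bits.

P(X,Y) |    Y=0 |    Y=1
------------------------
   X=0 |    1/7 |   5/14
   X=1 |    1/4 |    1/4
0.0351 bits

Mutual information: I(X;Y) = H(X) + H(Y) - H(X,Y)

Marginals:
P(X) = (1/2, 1/2), H(X) = 1.0000 bits
P(Y) = (11/28, 17/28), H(Y) = 0.9666 bits

Joint entropy: H(X,Y) = 1.9316 bits

I(X;Y) = 1.0000 + 0.9666 - 1.9316 = 0.0351 bits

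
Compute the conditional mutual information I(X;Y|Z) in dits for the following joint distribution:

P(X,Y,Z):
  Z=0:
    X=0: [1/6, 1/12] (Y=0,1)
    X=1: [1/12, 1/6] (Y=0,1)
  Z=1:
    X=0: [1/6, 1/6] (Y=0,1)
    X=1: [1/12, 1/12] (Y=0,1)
0.0123 dits

Conditional mutual information: I(X;Y|Z) = H(X|Z) + H(Y|Z) - H(X,Y|Z)

H(Z) = 0.3010
H(X,Z) = 0.5898 → H(X|Z) = 0.2887
H(Y,Z) = 0.6021 → H(Y|Z) = 0.3010
H(X,Y,Z) = 0.8785 → H(X,Y|Z) = 0.5775

I(X;Y|Z) = 0.2887 + 0.3010 - 0.5775 = 0.0123 dits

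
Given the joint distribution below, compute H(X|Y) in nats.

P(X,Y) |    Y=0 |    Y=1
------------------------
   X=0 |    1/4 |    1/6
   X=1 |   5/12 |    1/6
0.6721 nats

Using the chain rule: H(X|Y) = H(X,Y) - H(Y)

First, compute H(X,Y) = 1.3086 nats

Marginal P(Y) = (2/3, 1/3)
H(Y) = 0.6365 nats

H(X|Y) = H(X,Y) - H(Y) = 1.3086 - 0.6365 = 0.6721 nats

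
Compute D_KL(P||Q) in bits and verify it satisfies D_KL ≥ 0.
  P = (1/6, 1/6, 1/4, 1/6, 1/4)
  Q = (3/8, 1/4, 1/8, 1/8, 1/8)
0.2767 bits

KL divergence satisfies the Gibbs inequality: D_KL(P||Q) ≥ 0 for all distributions P, Q.

D_KL(P||Q) = Σ p(x) log(p(x)/q(x))
Term by term:
  x=0: 1/6 × log_2[(1/6)/(3/8)] = -0.1950
  x=1: 1/6 × log_2[(1/6)/(1/4)] = -0.0975
  x=2: 1/4 × log_2[(1/4)/(1/8)] = 0.2500
  x=3: 1/6 × log_2[(1/6)/(1/8)] = 0.0692
  x=4: 1/4 × log_2[(1/4)/(1/8)] = 0.2500
D_KL(P||Q) = 0.2767 bits

D_KL(P||Q) = 0.2767 ≥ 0 ✓

This non-negativity is a fundamental property: relative entropy cannot be negative because it measures how different Q is from P.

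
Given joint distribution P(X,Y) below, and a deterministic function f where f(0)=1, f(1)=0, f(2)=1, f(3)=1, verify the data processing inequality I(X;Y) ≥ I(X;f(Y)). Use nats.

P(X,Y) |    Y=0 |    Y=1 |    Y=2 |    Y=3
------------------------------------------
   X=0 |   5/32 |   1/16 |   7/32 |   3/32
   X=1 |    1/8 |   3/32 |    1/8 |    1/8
I(X;Y) = 0.0181, I(X;f(Y)) = 0.0064, inequality holds: 0.0181 ≥ 0.0064

Data Processing Inequality: For any Markov chain X → Y → Z, we have I(X;Y) ≥ I(X;Z).

Here Z = f(Y) is a deterministic function of Y, forming X → Y → Z.

Original I(X;Y) = 0.0181 nats

After applying f:
P(X,Z) where Z=f(Y):
- P(X,Z=0) = P(X,Y=1)
- P(X,Z=1) = P(X,Y=0) + P(X,Y=2) + P(X,Y=3)

I(X;Z) = I(X;f(Y)) = 0.0064 nats

Verification: 0.0181 ≥ 0.0064 ✓

Information cannot be created by processing; the function f can only lose information about X.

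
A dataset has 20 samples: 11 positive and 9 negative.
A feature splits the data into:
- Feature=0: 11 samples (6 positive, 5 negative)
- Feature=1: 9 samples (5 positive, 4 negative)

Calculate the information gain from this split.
0.0001 bits

Information Gain = H(Y) - H(Y|Feature)

Before split:
P(positive) = 11/20 = 0.5500
H(Y) = 0.9928 bits

After split:
Feature=0: H = 0.9940 bits (weight = 11/20)
Feature=1: H = 0.9911 bits (weight = 9/20)
H(Y|Feature) = (11/20)×0.9940 + (9/20)×0.9911 = 0.9927 bits

Information Gain = 0.9928 - 0.9927 = 0.0001 bits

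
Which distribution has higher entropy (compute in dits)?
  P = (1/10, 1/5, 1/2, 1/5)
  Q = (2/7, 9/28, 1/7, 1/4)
Q

Computing entropies in dits:
H(P) = 0.5301
H(Q) = 0.5851

Distribution Q has higher entropy.

Intuition: The distribution closer to uniform (more spread out) has higher entropy.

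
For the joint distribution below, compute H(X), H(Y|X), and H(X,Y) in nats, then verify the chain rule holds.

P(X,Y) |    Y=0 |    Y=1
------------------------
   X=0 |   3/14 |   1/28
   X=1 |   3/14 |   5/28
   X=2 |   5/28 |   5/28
H(X,Y) = 1.7021, H(X) = 1.0813, H(Y|X) = 0.6208 (all in nats)

Chain rule: H(X,Y) = H(X) + H(Y|X)

Left side — joint entropy directly:
H(X,Y) = -Σ p(x,y) log p(x,y) = 1.7021 nats

Right side — compute H(Y|X) from the conditional distributions:
P(X) = (1/4, 11/28, 5/14), so H(X) = 1.0813 nats
H(Y|X) = Σ_x P(X=x) · H(Y|X=x):
  P(Y|X=0) = (6/7, 1/7), H(Y|X=0) = 0.4101, weight P(X=0) = 1/4
  P(Y|X=1) = (6/11, 5/11), H(Y|X=1) = 0.6890, weight P(X=1) = 11/28
  P(Y|X=2) = (1/2, 1/2), H(Y|X=2) = 0.6931, weight P(X=2) = 5/14
H(Y|X) = 0.6208 nats

H(X) + H(Y|X) = 1.0813 + 0.6208 = 1.7021 nats

Both sides equal 1.7021 nats. ✓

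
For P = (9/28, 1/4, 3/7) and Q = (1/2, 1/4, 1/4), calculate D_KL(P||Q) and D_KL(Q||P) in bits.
D_KL(P||Q) = 0.1284, D_KL(Q||P) = 0.1243

KL divergence is not symmetric: D_KL(P||Q) ≠ D_KL(Q||P) in general.

D_KL(P||Q) = 0.1284 bits
D_KL(Q||P) = 0.1243 bits

No, they are not equal!

This asymmetry is why KL divergence is not a true distance metric.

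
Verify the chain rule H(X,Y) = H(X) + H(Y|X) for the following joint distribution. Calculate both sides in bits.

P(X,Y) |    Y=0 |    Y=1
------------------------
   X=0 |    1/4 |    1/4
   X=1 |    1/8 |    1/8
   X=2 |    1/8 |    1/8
H(X,Y) = 2.5000, H(X) = 1.5000, H(Y|X) = 1.0000 (all in bits)

Chain rule: H(X,Y) = H(X) + H(Y|X)

Left side — joint entropy directly:
H(X,Y) = -Σ p(x,y) log p(x,y) = 2.5000 bits

Right side — compute H(Y|X) from the conditional distributions:
P(X) = (1/2, 1/4, 1/4), so H(X) = 1.5000 bits
H(Y|X) = Σ_x P(X=x) · H(Y|X=x):
  P(Y|X=0) = (1/2, 1/2), H(Y|X=0) = 1.0000, weight P(X=0) = 1/2
  P(Y|X=1) = (1/2, 1/2), H(Y|X=1) = 1.0000, weight P(X=1) = 1/4
  P(Y|X=2) = (1/2, 1/2), H(Y|X=2) = 1.0000, weight P(X=2) = 1/4
H(Y|X) = 1.0000 bits

H(X) + H(Y|X) = 1.5000 + 1.0000 = 2.5000 bits

Both sides equal 2.5000 bits. ✓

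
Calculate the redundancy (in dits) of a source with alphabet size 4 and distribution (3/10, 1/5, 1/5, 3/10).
0.0087 dits

Redundancy measures how far a source is from maximum entropy:
R = H_max - H(X)

Maximum entropy for 4 symbols: H_max = log_10(4) = 0.6021 dits
Actual entropy: H(X) = 0.5933 dits
Redundancy: R = 0.6021 - 0.5933 = 0.0087 dits

This redundancy represents potential for compression: the source could be compressed by 0.0087 dits per symbol.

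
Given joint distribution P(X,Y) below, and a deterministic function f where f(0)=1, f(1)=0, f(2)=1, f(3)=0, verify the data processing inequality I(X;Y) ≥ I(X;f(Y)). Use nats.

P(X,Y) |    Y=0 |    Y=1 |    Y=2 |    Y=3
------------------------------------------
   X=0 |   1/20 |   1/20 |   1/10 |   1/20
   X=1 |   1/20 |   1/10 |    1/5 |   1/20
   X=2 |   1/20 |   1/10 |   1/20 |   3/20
I(X;Y) = 0.0799, I(X;f(Y)) = 0.0509, inequality holds: 0.0799 ≥ 0.0509

Data Processing Inequality: For any Markov chain X → Y → Z, we have I(X;Y) ≥ I(X;Z).

Here Z = f(Y) is a deterministic function of Y, forming X → Y → Z.

Original I(X;Y) = 0.0799 nats

After applying f:
P(X,Z) where Z=f(Y):
- P(X,Z=0) = P(X,Y=1) + P(X,Y=3)
- P(X,Z=1) = P(X,Y=0) + P(X,Y=2)

I(X;Z) = I(X;f(Y)) = 0.0509 nats

Verification: 0.0799 ≥ 0.0509 ✓

Information cannot be created by processing; the function f can only lose information about X.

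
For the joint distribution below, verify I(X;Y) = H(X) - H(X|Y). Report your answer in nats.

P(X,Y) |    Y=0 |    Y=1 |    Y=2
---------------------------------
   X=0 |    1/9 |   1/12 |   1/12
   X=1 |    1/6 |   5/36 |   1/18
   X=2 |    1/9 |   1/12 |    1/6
I(X;Y) = 0.0418 nats

Mutual information has multiple equivalent forms:
- I(X;Y) = H(X) - H(X|Y)
- I(X;Y) = H(Y) - H(Y|X)
- I(X;Y) = H(X) + H(Y) - H(X,Y)

Computing all quantities:
H(X) = 1.0914, H(Y) = 1.0918, H(X,Y) = 2.1415
H(X|Y) = 1.0497, H(Y|X) = 1.0501

Verification:
H(X) - H(X|Y) = 1.0914 - 1.0497 = 0.0418
H(Y) - H(Y|X) = 1.0918 - 1.0501 = 0.0418
H(X) + H(Y) - H(X,Y) = 1.0914 + 1.0918 - 2.1415 = 0.0418

All forms give I(X;Y) = 0.0418 nats. ✓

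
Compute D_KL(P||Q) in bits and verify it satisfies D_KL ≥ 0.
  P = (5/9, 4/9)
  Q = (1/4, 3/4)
0.3045 bits

KL divergence satisfies the Gibbs inequality: D_KL(P||Q) ≥ 0 for all distributions P, Q.

D_KL(P||Q) = Σ p(x) log(p(x)/q(x))
Term by term:
  x=0: 5/9 × log_2[(5/9)/(1/4)] = 0.6400
  x=1: 4/9 × log_2[(4/9)/(3/4)] = -0.3355
D_KL(P||Q) = 0.3045 bits

D_KL(P||Q) = 0.3045 ≥ 0 ✓

This non-negativity is a fundamental property: relative entropy cannot be negative because it measures how different Q is from P.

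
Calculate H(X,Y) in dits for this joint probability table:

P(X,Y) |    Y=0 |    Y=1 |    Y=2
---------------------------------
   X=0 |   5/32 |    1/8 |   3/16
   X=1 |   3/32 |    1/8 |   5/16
0.7423 dits

Joint entropy is H(X,Y) = -Σ_{x,y} p(x,y) log p(x,y).

Summing over all non-zero entries:
H(X,Y) = -[5/32·log_10(5/32) + 1/8·log_10(1/8) + 3/16·log_10(3/16) + 3/32·log_10(3/32) + 1/8·log_10(1/8) + 5/16·log_10(5/16)]
H(X,Y) = 0.7423 dits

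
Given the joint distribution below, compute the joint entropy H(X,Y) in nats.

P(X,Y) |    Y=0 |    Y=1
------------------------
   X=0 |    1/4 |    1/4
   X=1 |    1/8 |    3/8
1.3209 nats

Joint entropy is H(X,Y) = -Σ_{x,y} p(x,y) log p(x,y).

Summing over all non-zero entries:
H(X,Y) = -[1/4·log_e(1/4) + 1/4·log_e(1/4) + 1/8·log_e(1/8) + 3/8·log_e(3/8)]
H(X,Y) = 1.3209 nats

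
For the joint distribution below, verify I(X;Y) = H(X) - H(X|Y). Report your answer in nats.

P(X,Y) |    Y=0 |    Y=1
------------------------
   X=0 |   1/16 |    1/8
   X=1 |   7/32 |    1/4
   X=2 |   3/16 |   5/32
I(X;Y) = 0.0111 nats

Mutual information has multiple equivalent forms:
- I(X;Y) = H(X) - H(X|Y)
- I(X;Y) = H(Y) - H(Y|X)
- I(X;Y) = H(X) + H(Y) - H(X,Y)

Computing all quantities:
H(X) = 1.0361, H(Y) = 0.6912, H(X,Y) = 1.7162
H(X|Y) = 1.0250, H(Y|X) = 0.6801

Verification:
H(X) - H(X|Y) = 1.0361 - 1.0250 = 0.0111
H(Y) - H(Y|X) = 0.6912 - 0.6801 = 0.0111
H(X) + H(Y) - H(X,Y) = 1.0361 + 0.6912 - 1.7162 = 0.0111

All forms give I(X;Y) = 0.0111 nats. ✓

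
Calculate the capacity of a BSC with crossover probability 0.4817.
0.0010 bits

For a binary symmetric channel (BSC) with error probability p:
Capacity C = 1 - H(p) bits per symbol

where H(p) = -p log₂(p) - (1-p) log₂(1-p) is the binary entropy function.

H(0.4817) = 0.9990 bits
C = 1 - 0.9990 = 0.0010 bits per symbol

This means we can reliably transmit up to 0.0010 bits of information per channel use.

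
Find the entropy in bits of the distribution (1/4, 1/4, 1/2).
1.5000 bits

Shannon entropy is H(X) = -Σ p(x) log p(x).

For P = (1/4, 1/4, 1/2):
H = -1/4 × log_2(1/4) -1/4 × log_2(1/4) -1/2 × log_2(1/2)
H = 1.5000 bits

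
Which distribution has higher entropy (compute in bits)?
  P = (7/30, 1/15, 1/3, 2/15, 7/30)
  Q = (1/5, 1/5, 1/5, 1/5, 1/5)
Q

Computing entropies in bits:
H(P) = 2.1561
H(Q) = 2.3219

Distribution Q has higher entropy.

Intuition: The distribution closer to uniform (more spread out) has higher entropy.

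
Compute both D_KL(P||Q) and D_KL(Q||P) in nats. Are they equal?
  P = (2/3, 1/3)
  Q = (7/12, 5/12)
D_KL(P||Q) = 0.0146, D_KL(Q||P) = 0.0151

KL divergence is not symmetric: D_KL(P||Q) ≠ D_KL(Q||P) in general.

D_KL(P||Q) = 0.0146 nats
D_KL(Q||P) = 0.0151 nats

No, they are not equal!

This asymmetry is why KL divergence is not a true distance metric.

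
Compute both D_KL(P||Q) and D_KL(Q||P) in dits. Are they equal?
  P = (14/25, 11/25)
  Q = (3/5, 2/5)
D_KL(P||Q) = 0.0014, D_KL(Q||P) = 0.0014

KL divergence is not symmetric: D_KL(P||Q) ≠ D_KL(Q||P) in general.

D_KL(P||Q) = 0.0014 dits
D_KL(Q||P) = 0.0014 dits

In this case they happen to be equal (to 4 decimal places).

This asymmetry is why KL divergence is not a true distance metric.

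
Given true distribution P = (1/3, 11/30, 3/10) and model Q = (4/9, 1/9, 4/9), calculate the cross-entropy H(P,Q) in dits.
0.5729 dits

Cross-entropy: H(P,Q) = -Σ p(x) log q(x)

Alternatively: H(P,Q) = H(P) + D_KL(P||Q)
H(P) = 0.4757 dits
D_KL(P||Q) = 0.0973 dits

H(P,Q) = 0.4757 + 0.0973 = 0.5729 dits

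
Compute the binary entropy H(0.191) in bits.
0.7036 bits

The binary entropy function is:
H(p) = -p log(p) - (1-p) log(1-p)

H(0.191) = -0.191 × log_2(0.191) - 0.809 × log_2(0.809)
H(0.191) = 0.7036 bits

Note: Binary entropy is maximized at p=0.5 (H=1 bit) and minimized at p=0 or p=1 (H=0).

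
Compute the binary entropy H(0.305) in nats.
0.6150 nats

The binary entropy function is:
H(p) = -p log(p) - (1-p) log(1-p)

H(0.305) = -0.305 × log_e(0.305) - 0.695 × log_e(0.695)
H(0.305) = 0.6150 nats

Note: Binary entropy is maximized at p=0.5 (H=1 bit) and minimized at p=0 or p=1 (H=0).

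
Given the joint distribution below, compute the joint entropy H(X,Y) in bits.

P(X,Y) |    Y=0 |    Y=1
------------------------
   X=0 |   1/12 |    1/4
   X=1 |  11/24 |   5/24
1.7861 bits

Joint entropy is H(X,Y) = -Σ_{x,y} p(x,y) log p(x,y).

Summing over all non-zero entries:
H(X,Y) = -[1/12·log_2(1/12) + 1/4·log_2(1/4) + 11/24·log_2(11/24) + 5/24·log_2(5/24)]
H(X,Y) = 1.7861 bits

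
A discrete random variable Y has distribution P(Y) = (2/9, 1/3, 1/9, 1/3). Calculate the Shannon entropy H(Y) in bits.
1.8911 bits

Shannon entropy is H(X) = -Σ p(x) log p(x).

For P = (2/9, 1/3, 1/9, 1/3):
H = -2/9 × log_2(2/9) -1/3 × log_2(1/3) -1/9 × log_2(1/9) -1/3 × log_2(1/3)
H = 1.8911 bits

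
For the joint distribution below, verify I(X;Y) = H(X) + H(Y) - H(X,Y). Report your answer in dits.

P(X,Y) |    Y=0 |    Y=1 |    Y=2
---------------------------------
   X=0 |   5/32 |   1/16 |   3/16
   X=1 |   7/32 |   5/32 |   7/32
I(X;Y) = 0.0041 dits

Mutual information has multiple equivalent forms:
- I(X;Y) = H(X) - H(X|Y)
- I(X;Y) = H(Y) - H(Y|X)
- I(X;Y) = H(X) + H(Y) - H(X,Y)

Computing all quantities:
H(X) = 0.2934, H(Y) = 0.4631, H(X,Y) = 0.7523
H(X|Y) = 0.2892, H(Y|X) = 0.4589

Verification:
H(X) - H(X|Y) = 0.2934 - 0.2892 = 0.0041
H(Y) - H(Y|X) = 0.4631 - 0.4589 = 0.0041
H(X) + H(Y) - H(X,Y) = 0.2934 + 0.4631 - 0.7523 = 0.0041

All forms give I(X;Y) = 0.0041 dits. ✓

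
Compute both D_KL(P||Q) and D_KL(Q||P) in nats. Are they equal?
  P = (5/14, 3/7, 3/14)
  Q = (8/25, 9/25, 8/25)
D_KL(P||Q) = 0.0280, D_KL(Q||P) = 0.0304

KL divergence is not symmetric: D_KL(P||Q) ≠ D_KL(Q||P) in general.

D_KL(P||Q) = 0.0280 nats
D_KL(Q||P) = 0.0304 nats

No, they are not equal!

This asymmetry is why KL divergence is not a true distance metric.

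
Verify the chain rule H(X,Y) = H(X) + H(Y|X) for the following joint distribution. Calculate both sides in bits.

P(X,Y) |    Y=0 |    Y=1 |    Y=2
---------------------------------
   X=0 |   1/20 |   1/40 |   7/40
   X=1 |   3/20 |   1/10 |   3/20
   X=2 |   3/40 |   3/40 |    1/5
H(X,Y) = 2.9674, H(X) = 1.5589, H(Y|X) = 1.4085 (all in bits)

Chain rule: H(X,Y) = H(X) + H(Y|X)

Left side — joint entropy directly:
H(X,Y) = -Σ p(x,y) log p(x,y) = 2.9674 bits

Right side — compute H(Y|X) from the conditional distributions:
P(X) = (1/4, 2/5, 7/20), so H(X) = 1.5589 bits
H(Y|X) = Σ_x P(X=x) · H(Y|X=x):
  P(Y|X=0) = (1/5, 1/10, 7/10), H(Y|X=0) = 1.1568, weight P(X=0) = 1/4
  P(Y|X=1) = (3/8, 1/4, 3/8), H(Y|X=1) = 1.5613, weight P(X=1) = 2/5
  P(Y|X=2) = (3/14, 3/14, 4/7), H(Y|X=2) = 1.4138, weight P(X=2) = 7/20
H(Y|X) = 1.4085 bits

H(X) + H(Y|X) = 1.5589 + 1.4085 = 2.9674 bits

Both sides equal 2.9674 bits. ✓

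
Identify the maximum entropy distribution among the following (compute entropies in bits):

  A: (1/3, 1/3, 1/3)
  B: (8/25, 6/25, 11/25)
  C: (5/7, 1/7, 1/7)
A

For a discrete distribution over n outcomes, entropy is maximized by the uniform distribution.

Computing entropies:
H(A) = 1.5850 bits
H(B) = 1.5413 bits
H(C) = 1.1488 bits

The uniform distribution (where all probabilities equal 1/3) achieves the maximum entropy of log_2(3) = 1.5850 bits.

Distribution A has the highest entropy.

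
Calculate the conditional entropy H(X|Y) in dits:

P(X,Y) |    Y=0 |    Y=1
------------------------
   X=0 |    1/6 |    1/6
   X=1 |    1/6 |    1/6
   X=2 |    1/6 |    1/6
0.4771 dits

Using the chain rule: H(X|Y) = H(X,Y) - H(Y)

First, compute H(X,Y) = 0.7782 dits

Marginal P(Y) = (1/2, 1/2)
H(Y) = 0.3010 dits

H(X|Y) = H(X,Y) - H(Y) = 0.7782 - 0.3010 = 0.4771 dits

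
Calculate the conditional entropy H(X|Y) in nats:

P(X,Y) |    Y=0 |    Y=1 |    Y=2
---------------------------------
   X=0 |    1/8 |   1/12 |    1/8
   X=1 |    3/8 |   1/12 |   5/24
0.6172 nats

Using the chain rule: H(X|Y) = H(X,Y) - H(Y)

First, compute H(X,Y) = 1.6286 nats

Marginal P(Y) = (1/2, 1/6, 1/3)
H(Y) = 1.0114 nats

H(X|Y) = H(X,Y) - H(Y) = 1.6286 - 1.0114 = 0.6172 nats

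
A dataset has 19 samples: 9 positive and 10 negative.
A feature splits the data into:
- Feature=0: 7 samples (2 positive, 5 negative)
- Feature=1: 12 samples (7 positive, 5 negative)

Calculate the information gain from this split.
0.0611 bits

Information Gain = H(Y) - H(Y|Feature)

Before split:
P(positive) = 9/19 = 0.4737
H(Y) = 0.9980 bits

After split:
Feature=0: H = 0.8631 bits (weight = 7/19)
Feature=1: H = 0.9799 bits (weight = 12/19)
H(Y|Feature) = (7/19)×0.8631 + (12/19)×0.9799 = 0.9369 bits

Information Gain = 0.9980 - 0.9369 = 0.0611 bits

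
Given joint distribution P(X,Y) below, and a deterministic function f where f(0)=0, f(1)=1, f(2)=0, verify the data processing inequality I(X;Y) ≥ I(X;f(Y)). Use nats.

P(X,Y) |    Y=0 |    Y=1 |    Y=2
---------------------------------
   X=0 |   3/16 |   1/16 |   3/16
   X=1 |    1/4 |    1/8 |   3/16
I(X;Y) = 0.0073, I(X;f(Y)) = 0.0052, inequality holds: 0.0073 ≥ 0.0052

Data Processing Inequality: For any Markov chain X → Y → Z, we have I(X;Y) ≥ I(X;Z).

Here Z = f(Y) is a deterministic function of Y, forming X → Y → Z.

Original I(X;Y) = 0.0073 nats

After applying f:
P(X,Z) where Z=f(Y):
- P(X,Z=0) = P(X,Y=0) + P(X,Y=2)
- P(X,Z=1) = P(X,Y=1)

I(X;Z) = I(X;f(Y)) = 0.0052 nats

Verification: 0.0073 ≥ 0.0052 ✓

Information cannot be created by processing; the function f can only lose information about X.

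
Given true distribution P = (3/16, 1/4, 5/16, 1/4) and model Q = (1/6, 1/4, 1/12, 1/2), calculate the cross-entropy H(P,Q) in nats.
1.6323 nats

Cross-entropy: H(P,Q) = -Σ p(x) log q(x)

Alternatively: H(P,Q) = H(P) + D_KL(P||Q)
H(P) = 1.3705 nats
D_KL(P||Q) = 0.2618 nats

H(P,Q) = 1.3705 + 0.2618 = 1.6323 nats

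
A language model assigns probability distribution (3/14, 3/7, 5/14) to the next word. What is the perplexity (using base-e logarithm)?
2.8891

Perplexity is e^H (or exp(H) for natural log).

First, H = -Σ p log p = 1.0609 nats
Perplexity = e^1.0609 = 2.8891

Interpretation: The model's uncertainty is equivalent to choosing uniformly among 2.9 options.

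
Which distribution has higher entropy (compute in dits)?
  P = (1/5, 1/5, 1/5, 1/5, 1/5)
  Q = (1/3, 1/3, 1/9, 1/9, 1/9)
P

Computing entropies in dits:
H(P) = 0.6990
H(Q) = 0.6362

Distribution P has higher entropy.

Intuition: The distribution closer to uniform (more spread out) has higher entropy.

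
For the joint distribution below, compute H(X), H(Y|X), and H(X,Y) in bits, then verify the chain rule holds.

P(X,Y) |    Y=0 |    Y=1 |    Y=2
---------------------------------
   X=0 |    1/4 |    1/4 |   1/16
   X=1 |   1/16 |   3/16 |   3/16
H(X,Y) = 2.4056, H(X) = 0.9887, H(Y|X) = 1.4169 (all in bits)

Chain rule: H(X,Y) = H(X) + H(Y|X)

Left side — joint entropy directly:
H(X,Y) = -Σ p(x,y) log p(x,y) = 2.4056 bits

Right side — compute H(Y|X) from the conditional distributions:
P(X) = (9/16, 7/16), so H(X) = 0.9887 bits
H(Y|X) = Σ_x P(X=x) · H(Y|X=x):
  P(Y|X=0) = (4/9, 4/9, 1/9), H(Y|X=0) = 1.3921, weight P(X=0) = 9/16
  P(Y|X=1) = (1/7, 3/7, 3/7), H(Y|X=1) = 1.4488, weight P(X=1) = 7/16
H(Y|X) = 1.4169 bits

H(X) + H(Y|X) = 0.9887 + 1.4169 = 2.4056 bits

Both sides equal 2.4056 bits. ✓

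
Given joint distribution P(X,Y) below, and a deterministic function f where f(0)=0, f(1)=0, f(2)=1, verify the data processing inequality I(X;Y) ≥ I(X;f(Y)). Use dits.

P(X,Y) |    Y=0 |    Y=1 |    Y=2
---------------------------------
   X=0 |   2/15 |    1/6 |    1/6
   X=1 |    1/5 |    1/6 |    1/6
I(X;Y) = 0.0019, I(X;f(Y)) = 0.0005, inequality holds: 0.0019 ≥ 0.0005

Data Processing Inequality: For any Markov chain X → Y → Z, we have I(X;Y) ≥ I(X;Z).

Here Z = f(Y) is a deterministic function of Y, forming X → Y → Z.

Original I(X;Y) = 0.0019 dits

After applying f:
P(X,Z) where Z=f(Y):
- P(X,Z=0) = P(X,Y=0) + P(X,Y=1)
- P(X,Z=1) = P(X,Y=2)

I(X;Z) = I(X;f(Y)) = 0.0005 dits

Verification: 0.0019 ≥ 0.0005 ✓

Information cannot be created by processing; the function f can only lose information about X.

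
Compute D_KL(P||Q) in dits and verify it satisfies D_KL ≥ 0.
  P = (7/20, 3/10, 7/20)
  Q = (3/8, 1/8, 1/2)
0.0494 dits

KL divergence satisfies the Gibbs inequality: D_KL(P||Q) ≥ 0 for all distributions P, Q.

D_KL(P||Q) = Σ p(x) log(p(x)/q(x))
Term by term:
  x=0: 7/20 × log_10[(7/20)/(3/8)] = -0.0105
  x=1: 3/10 × log_10[(3/10)/(1/8)] = 0.1141
  x=2: 7/20 × log_10[(7/20)/(1/2)] = -0.0542
D_KL(P||Q) = 0.0494 dits

D_KL(P||Q) = 0.0494 ≥ 0 ✓

This non-negativity is a fundamental property: relative entropy cannot be negative because it measures how different Q is from P.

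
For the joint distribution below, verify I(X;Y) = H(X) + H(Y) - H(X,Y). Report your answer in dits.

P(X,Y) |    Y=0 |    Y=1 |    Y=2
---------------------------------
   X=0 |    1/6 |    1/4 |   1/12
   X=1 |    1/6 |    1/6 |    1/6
I(X;Y) = 0.0098 dits

Mutual information has multiple equivalent forms:
- I(X;Y) = H(X) - H(X|Y)
- I(X;Y) = H(Y) - H(Y|X)
- I(X;Y) = H(X) + H(Y) - H(X,Y)

Computing all quantities:
H(X) = 0.3010, H(Y) = 0.4680, H(X,Y) = 0.7592
H(X|Y) = 0.2912, H(Y|X) = 0.4582

Verification:
H(X) - H(X|Y) = 0.3010 - 0.2912 = 0.0098
H(Y) - H(Y|X) = 0.4680 - 0.4582 = 0.0098
H(X) + H(Y) - H(X,Y) = 0.3010 + 0.4680 - 0.7592 = 0.0098

All forms give I(X;Y) = 0.0098 dits. ✓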